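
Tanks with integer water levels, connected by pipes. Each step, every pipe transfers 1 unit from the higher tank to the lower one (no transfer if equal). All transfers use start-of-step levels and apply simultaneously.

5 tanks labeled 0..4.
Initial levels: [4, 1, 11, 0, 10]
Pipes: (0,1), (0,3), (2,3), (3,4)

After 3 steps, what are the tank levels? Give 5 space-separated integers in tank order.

Step 1: flows [0->1,0->3,2->3,4->3] -> levels [2 2 10 3 9]
Step 2: flows [0=1,3->0,2->3,4->3] -> levels [3 2 9 4 8]
Step 3: flows [0->1,3->0,2->3,4->3] -> levels [3 3 8 5 7]

Answer: 3 3 8 5 7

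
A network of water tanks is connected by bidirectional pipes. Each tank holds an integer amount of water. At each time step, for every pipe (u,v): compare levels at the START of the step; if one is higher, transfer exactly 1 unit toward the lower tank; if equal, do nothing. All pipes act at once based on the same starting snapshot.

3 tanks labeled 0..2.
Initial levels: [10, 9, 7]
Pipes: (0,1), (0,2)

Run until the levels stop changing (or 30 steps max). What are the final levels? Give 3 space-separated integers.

Answer: 10 8 8

Derivation:
Step 1: flows [0->1,0->2] -> levels [8 10 8]
Step 2: flows [1->0,0=2] -> levels [9 9 8]
Step 3: flows [0=1,0->2] -> levels [8 9 9]
Step 4: flows [1->0,2->0] -> levels [10 8 8]
Step 5: flows [0->1,0->2] -> levels [8 9 9]
  -> period-2 cycle: step 5 state = step 3 state; never stabilizes
  -> state at step 30: (30-3) mod 2 = 1, same as step 4 -> [10 8 8]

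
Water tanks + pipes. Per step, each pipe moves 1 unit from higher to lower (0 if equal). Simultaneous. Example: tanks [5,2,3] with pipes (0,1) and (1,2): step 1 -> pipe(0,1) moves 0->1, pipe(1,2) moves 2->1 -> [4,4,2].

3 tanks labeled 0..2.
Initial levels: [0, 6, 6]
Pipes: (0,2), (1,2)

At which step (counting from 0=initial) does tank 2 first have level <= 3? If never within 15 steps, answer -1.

Answer: -1

Derivation:
Step 1: flows [2->0,1=2] -> levels [1 6 5]
Step 2: flows [2->0,1->2] -> levels [2 5 5]
Step 3: flows [2->0,1=2] -> levels [3 5 4]
Step 4: flows [2->0,1->2] -> levels [4 4 4]
Step 5: flows [0=2,1=2] -> levels [4 4 4]
  -> stable; tank 2 stays at 4 > 3
Tank 2 never reaches <=3 within 15 steps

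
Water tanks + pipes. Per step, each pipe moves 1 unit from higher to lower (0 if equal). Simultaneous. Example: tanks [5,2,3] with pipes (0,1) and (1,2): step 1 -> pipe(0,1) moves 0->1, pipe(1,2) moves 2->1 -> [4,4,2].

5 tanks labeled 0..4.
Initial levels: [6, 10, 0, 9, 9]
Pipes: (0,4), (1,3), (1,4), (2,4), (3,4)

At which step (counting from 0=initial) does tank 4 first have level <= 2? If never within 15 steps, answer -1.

Step 1: flows [4->0,1->3,1->4,4->2,3=4] -> levels [7 8 1 10 8]
Step 2: flows [4->0,3->1,1=4,4->2,3->4] -> levels [8 9 2 8 7]
Step 3: flows [0->4,1->3,1->4,4->2,3->4] -> levels [7 7 3 8 9]
Step 4: flows [4->0,3->1,4->1,4->2,4->3] -> levels [8 9 4 8 5]
Step 5: flows [0->4,1->3,1->4,4->2,3->4] -> levels [7 7 5 8 7]
Step 6: flows [0=4,3->1,1=4,4->2,3->4] -> levels [7 8 6 6 7]
Step 7: flows [0=4,1->3,1->4,4->2,4->3] -> levels [7 6 7 8 6]
Step 8: flows [0->4,3->1,1=4,2->4,3->4] -> levels [6 7 6 6 9]
Step 9: flows [4->0,1->3,4->1,4->2,4->3] -> levels [7 7 7 8 5]
Step 10: flows [0->4,3->1,1->4,2->4,3->4] -> levels [6 7 6 6 9]
  -> period-2 cycle (repeats step 8); tank 4 never drops to <=2
Tank 4 never reaches <=2 within 15 steps

Answer: -1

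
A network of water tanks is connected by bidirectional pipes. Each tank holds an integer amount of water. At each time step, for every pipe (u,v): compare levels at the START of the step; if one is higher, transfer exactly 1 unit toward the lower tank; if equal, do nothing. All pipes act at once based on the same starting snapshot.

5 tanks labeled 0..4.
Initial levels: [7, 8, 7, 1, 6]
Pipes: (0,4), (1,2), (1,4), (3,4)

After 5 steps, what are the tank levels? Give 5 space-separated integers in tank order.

Step 1: flows [0->4,1->2,1->4,4->3] -> levels [6 6 8 2 7]
Step 2: flows [4->0,2->1,4->1,4->3] -> levels [7 8 7 3 4]
Step 3: flows [0->4,1->2,1->4,4->3] -> levels [6 6 8 4 5]
Step 4: flows [0->4,2->1,1->4,4->3] -> levels [5 6 7 5 6]
Step 5: flows [4->0,2->1,1=4,4->3] -> levels [6 7 6 6 4]

Answer: 6 7 6 6 4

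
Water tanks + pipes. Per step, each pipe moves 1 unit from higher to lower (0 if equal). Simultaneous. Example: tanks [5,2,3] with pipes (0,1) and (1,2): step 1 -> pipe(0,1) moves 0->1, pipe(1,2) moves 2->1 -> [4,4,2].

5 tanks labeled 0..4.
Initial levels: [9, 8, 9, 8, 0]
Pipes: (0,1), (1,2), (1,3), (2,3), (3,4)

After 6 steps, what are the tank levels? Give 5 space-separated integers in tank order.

Answer: 9 6 7 6 6

Derivation:
Step 1: flows [0->1,2->1,1=3,2->3,3->4] -> levels [8 10 7 8 1]
Step 2: flows [1->0,1->2,1->3,3->2,3->4] -> levels [9 7 9 7 2]
Step 3: flows [0->1,2->1,1=3,2->3,3->4] -> levels [8 9 7 7 3]
Step 4: flows [1->0,1->2,1->3,2=3,3->4] -> levels [9 6 8 7 4]
Step 5: flows [0->1,2->1,3->1,2->3,3->4] -> levels [8 9 6 6 5]
Step 6: flows [1->0,1->2,1->3,2=3,3->4] -> levels [9 6 7 6 6]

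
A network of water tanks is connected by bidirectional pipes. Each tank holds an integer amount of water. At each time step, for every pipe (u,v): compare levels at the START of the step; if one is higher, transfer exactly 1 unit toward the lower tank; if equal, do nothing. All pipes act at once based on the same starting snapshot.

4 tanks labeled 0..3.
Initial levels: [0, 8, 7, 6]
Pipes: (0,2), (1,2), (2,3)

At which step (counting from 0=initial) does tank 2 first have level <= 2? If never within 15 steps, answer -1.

Answer: -1

Derivation:
Step 1: flows [2->0,1->2,2->3] -> levels [1 7 6 7]
Step 2: flows [2->0,1->2,3->2] -> levels [2 6 7 6]
Step 3: flows [2->0,2->1,2->3] -> levels [3 7 4 7]
Step 4: flows [2->0,1->2,3->2] -> levels [4 6 5 6]
Step 5: flows [2->0,1->2,3->2] -> levels [5 5 6 5]
Step 6: flows [2->0,2->1,2->3] -> levels [6 6 3 6]
Step 7: flows [0->2,1->2,3->2] -> levels [5 5 6 5]
  -> period-2 cycle (repeats step 5); tank 2 never drops to <=2
Tank 2 never reaches <=2 within 15 steps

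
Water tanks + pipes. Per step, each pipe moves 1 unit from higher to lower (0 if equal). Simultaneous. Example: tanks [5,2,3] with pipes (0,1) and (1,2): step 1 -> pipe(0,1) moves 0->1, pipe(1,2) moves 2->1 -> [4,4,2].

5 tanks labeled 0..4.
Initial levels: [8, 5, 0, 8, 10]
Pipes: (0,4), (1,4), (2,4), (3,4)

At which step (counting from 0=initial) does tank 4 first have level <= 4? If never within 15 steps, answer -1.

Answer: 6

Derivation:
Step 1: flows [4->0,4->1,4->2,4->3] -> levels [9 6 1 9 6]
Step 2: flows [0->4,1=4,4->2,3->4] -> levels [8 6 2 8 7]
Step 3: flows [0->4,4->1,4->2,3->4] -> levels [7 7 3 7 7]
Step 4: flows [0=4,1=4,4->2,3=4] -> levels [7 7 4 7 6]
Step 5: flows [0->4,1->4,4->2,3->4] -> levels [6 6 5 6 8]
Step 6: flows [4->0,4->1,4->2,4->3] -> levels [7 7 6 7 4]
Tank 4 first reaches <=4 at step 6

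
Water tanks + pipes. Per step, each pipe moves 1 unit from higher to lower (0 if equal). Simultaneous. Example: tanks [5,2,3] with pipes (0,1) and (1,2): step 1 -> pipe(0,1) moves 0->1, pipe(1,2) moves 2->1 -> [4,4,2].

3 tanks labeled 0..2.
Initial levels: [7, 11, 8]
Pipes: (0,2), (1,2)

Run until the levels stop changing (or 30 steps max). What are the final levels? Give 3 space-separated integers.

Answer: 8 8 10

Derivation:
Step 1: flows [2->0,1->2] -> levels [8 10 8]
Step 2: flows [0=2,1->2] -> levels [8 9 9]
Step 3: flows [2->0,1=2] -> levels [9 9 8]
Step 4: flows [0->2,1->2] -> levels [8 8 10]
Step 5: flows [2->0,2->1] -> levels [9 9 8]
  -> period-2 cycle: step 5 state = step 3 state; never stabilizes
  -> state at step 30: (30-3) mod 2 = 1, same as step 4 -> [8 8 10]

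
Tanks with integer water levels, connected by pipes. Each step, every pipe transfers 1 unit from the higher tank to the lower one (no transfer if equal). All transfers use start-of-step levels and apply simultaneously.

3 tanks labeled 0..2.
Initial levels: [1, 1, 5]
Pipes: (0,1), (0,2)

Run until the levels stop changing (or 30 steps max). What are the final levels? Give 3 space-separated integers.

Step 1: flows [0=1,2->0] -> levels [2 1 4]
Step 2: flows [0->1,2->0] -> levels [2 2 3]
Step 3: flows [0=1,2->0] -> levels [3 2 2]
Step 4: flows [0->1,0->2] -> levels [1 3 3]
Step 5: flows [1->0,2->0] -> levels [3 2 2]
  -> period-2 cycle: step 5 state = step 3 state; never stabilizes
  -> state at step 30: (30-3) mod 2 = 1, same as step 4 -> [1 3 3]

Answer: 1 3 3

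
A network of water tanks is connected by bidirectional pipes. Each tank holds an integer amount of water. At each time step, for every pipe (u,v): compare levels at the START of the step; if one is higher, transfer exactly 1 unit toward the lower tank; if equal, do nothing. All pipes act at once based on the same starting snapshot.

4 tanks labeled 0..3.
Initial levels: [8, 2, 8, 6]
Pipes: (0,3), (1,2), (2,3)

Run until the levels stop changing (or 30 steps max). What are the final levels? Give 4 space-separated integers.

Answer: 7 5 7 5

Derivation:
Step 1: flows [0->3,2->1,2->3] -> levels [7 3 6 8]
Step 2: flows [3->0,2->1,3->2] -> levels [8 4 6 6]
Step 3: flows [0->3,2->1,2=3] -> levels [7 5 5 7]
Step 4: flows [0=3,1=2,3->2] -> levels [7 5 6 6]
Step 5: flows [0->3,2->1,2=3] -> levels [6 6 5 7]
Step 6: flows [3->0,1->2,3->2] -> levels [7 5 7 5]
Step 7: flows [0->3,2->1,2->3] -> levels [6 6 5 7]
  -> period-2 cycle: step 7 state = step 5 state; never stabilizes
  -> state at step 30: (30-5) mod 2 = 1, same as step 6 -> [7 5 7 5]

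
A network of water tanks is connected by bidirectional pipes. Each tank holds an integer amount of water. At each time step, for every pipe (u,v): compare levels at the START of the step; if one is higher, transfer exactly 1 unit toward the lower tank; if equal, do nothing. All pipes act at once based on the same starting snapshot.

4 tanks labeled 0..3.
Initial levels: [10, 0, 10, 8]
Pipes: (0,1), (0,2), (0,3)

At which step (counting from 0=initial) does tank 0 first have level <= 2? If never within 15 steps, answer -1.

Answer: -1

Derivation:
Step 1: flows [0->1,0=2,0->3] -> levels [8 1 10 9]
Step 2: flows [0->1,2->0,3->0] -> levels [9 2 9 8]
Step 3: flows [0->1,0=2,0->3] -> levels [7 3 9 9]
Step 4: flows [0->1,2->0,3->0] -> levels [8 4 8 8]
Step 5: flows [0->1,0=2,0=3] -> levels [7 5 8 8]
Step 6: flows [0->1,2->0,3->0] -> levels [8 6 7 7]
Step 7: flows [0->1,0->2,0->3] -> levels [5 7 8 8]
Step 8: flows [1->0,2->0,3->0] -> levels [8 6 7 7]
  -> period-2 cycle (repeats step 6); tank 0 never drops to <=2
Tank 0 never reaches <=2 within 15 steps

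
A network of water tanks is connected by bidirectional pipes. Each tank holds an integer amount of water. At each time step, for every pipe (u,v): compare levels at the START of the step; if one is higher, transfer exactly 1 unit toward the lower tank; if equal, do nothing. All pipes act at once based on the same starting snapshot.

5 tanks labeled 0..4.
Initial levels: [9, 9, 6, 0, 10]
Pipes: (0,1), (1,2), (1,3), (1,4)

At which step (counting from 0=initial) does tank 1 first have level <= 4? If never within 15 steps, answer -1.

Step 1: flows [0=1,1->2,1->3,4->1] -> levels [9 8 7 1 9]
Step 2: flows [0->1,1->2,1->3,4->1] -> levels [8 8 8 2 8]
Step 3: flows [0=1,1=2,1->3,1=4] -> levels [8 7 8 3 8]
Step 4: flows [0->1,2->1,1->3,4->1] -> levels [7 9 7 4 7]
Step 5: flows [1->0,1->2,1->3,1->4] -> levels [8 5 8 5 8]
Step 6: flows [0->1,2->1,1=3,4->1] -> levels [7 8 7 5 7]
Step 7: flows [1->0,1->2,1->3,1->4] -> levels [8 4 8 6 8]
Tank 1 first reaches <=4 at step 7

Answer: 7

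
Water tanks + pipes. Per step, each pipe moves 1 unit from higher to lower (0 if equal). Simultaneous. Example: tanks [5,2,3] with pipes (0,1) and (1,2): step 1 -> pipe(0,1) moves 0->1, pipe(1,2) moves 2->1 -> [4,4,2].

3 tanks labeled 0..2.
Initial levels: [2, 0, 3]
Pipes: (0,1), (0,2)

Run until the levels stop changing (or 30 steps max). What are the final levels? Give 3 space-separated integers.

Answer: 1 2 2

Derivation:
Step 1: flows [0->1,2->0] -> levels [2 1 2]
Step 2: flows [0->1,0=2] -> levels [1 2 2]
Step 3: flows [1->0,2->0] -> levels [3 1 1]
Step 4: flows [0->1,0->2] -> levels [1 2 2]
  -> period-2 cycle: step 4 state = step 2 state; never stabilizes
  -> state at step 30: (30-2) mod 2 = 0, same as step 2 -> [1 2 2]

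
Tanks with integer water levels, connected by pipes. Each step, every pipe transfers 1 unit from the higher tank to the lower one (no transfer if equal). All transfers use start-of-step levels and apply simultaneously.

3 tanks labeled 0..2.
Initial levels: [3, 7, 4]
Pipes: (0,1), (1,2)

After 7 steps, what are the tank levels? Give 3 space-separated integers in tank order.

Answer: 4 6 4

Derivation:
Step 1: flows [1->0,1->2] -> levels [4 5 5]
Step 2: flows [1->0,1=2] -> levels [5 4 5]
Step 3: flows [0->1,2->1] -> levels [4 6 4]
Step 4: flows [1->0,1->2] -> levels [5 4 5]
  -> period-2 cycle: step 4 state = step 2 state
  -> state at step 7: (7-2) mod 2 = 1, same as step 3 -> [4 6 4]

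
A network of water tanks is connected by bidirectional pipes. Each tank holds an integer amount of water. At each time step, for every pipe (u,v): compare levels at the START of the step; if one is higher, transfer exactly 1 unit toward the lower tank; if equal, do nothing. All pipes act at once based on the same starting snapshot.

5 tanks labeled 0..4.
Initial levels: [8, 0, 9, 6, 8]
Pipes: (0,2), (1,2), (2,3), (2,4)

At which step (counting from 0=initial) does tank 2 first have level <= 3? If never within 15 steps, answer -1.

Answer: -1

Derivation:
Step 1: flows [2->0,2->1,2->3,2->4] -> levels [9 1 5 7 9]
Step 2: flows [0->2,2->1,3->2,4->2] -> levels [8 2 7 6 8]
Step 3: flows [0->2,2->1,2->3,4->2] -> levels [7 3 7 7 7]
Step 4: flows [0=2,2->1,2=3,2=4] -> levels [7 4 6 7 7]
Step 5: flows [0->2,2->1,3->2,4->2] -> levels [6 5 8 6 6]
Step 6: flows [2->0,2->1,2->3,2->4] -> levels [7 6 4 7 7]
Step 7: flows [0->2,1->2,3->2,4->2] -> levels [6 5 8 6 6]
  -> period-2 cycle (repeats step 5); tank 2 never drops to <=3
Tank 2 never reaches <=3 within 15 steps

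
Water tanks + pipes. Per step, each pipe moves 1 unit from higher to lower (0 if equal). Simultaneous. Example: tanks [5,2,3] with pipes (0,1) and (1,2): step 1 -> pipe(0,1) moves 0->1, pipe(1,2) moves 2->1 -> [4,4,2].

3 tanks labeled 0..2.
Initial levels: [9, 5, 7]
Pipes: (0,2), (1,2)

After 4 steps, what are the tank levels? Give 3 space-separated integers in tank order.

Answer: 7 7 7

Derivation:
Step 1: flows [0->2,2->1] -> levels [8 6 7]
Step 2: flows [0->2,2->1] -> levels [7 7 7]
Step 3: flows [0=2,1=2] -> levels [7 7 7]
  -> stable; steps 4..4 unchanged -> [7 7 7]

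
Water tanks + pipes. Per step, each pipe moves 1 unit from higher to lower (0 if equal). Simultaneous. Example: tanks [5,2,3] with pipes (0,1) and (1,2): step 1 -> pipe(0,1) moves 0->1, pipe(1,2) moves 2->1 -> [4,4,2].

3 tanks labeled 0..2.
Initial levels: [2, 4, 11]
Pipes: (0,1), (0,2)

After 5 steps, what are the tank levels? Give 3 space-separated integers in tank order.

Answer: 6 5 6

Derivation:
Step 1: flows [1->0,2->0] -> levels [4 3 10]
Step 2: flows [0->1,2->0] -> levels [4 4 9]
Step 3: flows [0=1,2->0] -> levels [5 4 8]
Step 4: flows [0->1,2->0] -> levels [5 5 7]
Step 5: flows [0=1,2->0] -> levels [6 5 6]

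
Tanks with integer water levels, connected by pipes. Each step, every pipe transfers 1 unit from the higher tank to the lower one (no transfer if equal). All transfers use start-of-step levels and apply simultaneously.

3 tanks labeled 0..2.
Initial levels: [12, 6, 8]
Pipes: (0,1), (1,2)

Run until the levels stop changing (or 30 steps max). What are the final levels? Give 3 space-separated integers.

Step 1: flows [0->1,2->1] -> levels [11 8 7]
Step 2: flows [0->1,1->2] -> levels [10 8 8]
Step 3: flows [0->1,1=2] -> levels [9 9 8]
Step 4: flows [0=1,1->2] -> levels [9 8 9]
Step 5: flows [0->1,2->1] -> levels [8 10 8]
Step 6: flows [1->0,1->2] -> levels [9 8 9]
  -> period-2 cycle: step 6 state = step 4 state; never stabilizes
  -> state at step 30: (30-4) mod 2 = 0, same as step 4 -> [9 8 9]

Answer: 9 8 9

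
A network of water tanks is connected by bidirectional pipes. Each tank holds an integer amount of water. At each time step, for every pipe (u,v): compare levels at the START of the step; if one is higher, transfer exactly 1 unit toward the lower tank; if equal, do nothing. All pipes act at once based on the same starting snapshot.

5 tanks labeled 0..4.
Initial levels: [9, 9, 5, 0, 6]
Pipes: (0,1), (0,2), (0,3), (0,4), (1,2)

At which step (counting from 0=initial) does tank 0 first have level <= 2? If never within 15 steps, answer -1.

Step 1: flows [0=1,0->2,0->3,0->4,1->2] -> levels [6 8 7 1 7]
Step 2: flows [1->0,2->0,0->3,4->0,1->2] -> levels [8 6 7 2 6]
Step 3: flows [0->1,0->2,0->3,0->4,2->1] -> levels [4 8 7 3 7]
Step 4: flows [1->0,2->0,0->3,4->0,1->2] -> levels [6 6 7 4 6]
Step 5: flows [0=1,2->0,0->3,0=4,2->1] -> levels [6 7 5 5 6]
Step 6: flows [1->0,0->2,0->3,0=4,1->2] -> levels [5 5 7 6 6]
Step 7: flows [0=1,2->0,3->0,4->0,2->1] -> levels [8 6 5 5 5]
Step 8: flows [0->1,0->2,0->3,0->4,1->2] -> levels [4 6 7 6 6]
Step 9: flows [1->0,2->0,3->0,4->0,2->1] -> levels [8 6 5 5 5]
  -> period-2 cycle (repeats step 7); tank 0 never drops to <=2
Tank 0 never reaches <=2 within 15 steps

Answer: -1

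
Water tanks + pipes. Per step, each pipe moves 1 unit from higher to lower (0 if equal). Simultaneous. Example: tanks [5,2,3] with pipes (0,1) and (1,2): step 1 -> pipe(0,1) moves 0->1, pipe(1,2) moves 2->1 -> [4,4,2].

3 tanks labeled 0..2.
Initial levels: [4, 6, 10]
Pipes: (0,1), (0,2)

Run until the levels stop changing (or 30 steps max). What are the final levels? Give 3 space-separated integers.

Step 1: flows [1->0,2->0] -> levels [6 5 9]
Step 2: flows [0->1,2->0] -> levels [6 6 8]
Step 3: flows [0=1,2->0] -> levels [7 6 7]
Step 4: flows [0->1,0=2] -> levels [6 7 7]
Step 5: flows [1->0,2->0] -> levels [8 6 6]
Step 6: flows [0->1,0->2] -> levels [6 7 7]
  -> period-2 cycle: step 6 state = step 4 state; never stabilizes
  -> state at step 30: (30-4) mod 2 = 0, same as step 4 -> [6 7 7]

Answer: 6 7 7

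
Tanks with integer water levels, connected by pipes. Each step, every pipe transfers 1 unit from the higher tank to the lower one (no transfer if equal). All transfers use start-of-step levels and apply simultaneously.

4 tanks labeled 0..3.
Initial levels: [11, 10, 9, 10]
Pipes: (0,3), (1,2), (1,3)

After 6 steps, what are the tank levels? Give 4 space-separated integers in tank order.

Answer: 11 11 9 9

Derivation:
Step 1: flows [0->3,1->2,1=3] -> levels [10 9 10 11]
Step 2: flows [3->0,2->1,3->1] -> levels [11 11 9 9]
Step 3: flows [0->3,1->2,1->3] -> levels [10 9 10 11]
  -> period-2 cycle: step 3 state = step 1 state
  -> state at step 6: (6-1) mod 2 = 1, same as step 2 -> [11 11 9 9]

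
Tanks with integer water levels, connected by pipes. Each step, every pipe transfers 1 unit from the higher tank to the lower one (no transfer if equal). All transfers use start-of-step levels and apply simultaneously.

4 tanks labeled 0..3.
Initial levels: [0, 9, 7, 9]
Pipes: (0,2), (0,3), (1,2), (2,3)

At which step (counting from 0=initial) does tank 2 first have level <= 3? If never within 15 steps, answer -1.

Step 1: flows [2->0,3->0,1->2,3->2] -> levels [2 8 8 7]
Step 2: flows [2->0,3->0,1=2,2->3] -> levels [4 8 6 7]
Step 3: flows [2->0,3->0,1->2,3->2] -> levels [6 7 7 5]
Step 4: flows [2->0,0->3,1=2,2->3] -> levels [6 7 5 7]
Step 5: flows [0->2,3->0,1->2,3->2] -> levels [6 6 8 5]
Step 6: flows [2->0,0->3,2->1,2->3] -> levels [6 7 5 7]
  -> period-2 cycle (repeats step 4); tank 2 never drops to <=3
Tank 2 never reaches <=3 within 15 steps

Answer: -1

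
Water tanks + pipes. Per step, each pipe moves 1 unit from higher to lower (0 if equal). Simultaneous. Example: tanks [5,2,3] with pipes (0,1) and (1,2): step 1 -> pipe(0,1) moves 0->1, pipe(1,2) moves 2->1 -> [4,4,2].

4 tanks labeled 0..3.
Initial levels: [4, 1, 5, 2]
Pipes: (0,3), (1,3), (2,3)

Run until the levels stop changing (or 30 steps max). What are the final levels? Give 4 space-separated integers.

Step 1: flows [0->3,3->1,2->3] -> levels [3 2 4 3]
Step 2: flows [0=3,3->1,2->3] -> levels [3 3 3 3]
Step 3: flows [0=3,1=3,2=3] -> levels [3 3 3 3]
  -> stable (no change)

Answer: 3 3 3 3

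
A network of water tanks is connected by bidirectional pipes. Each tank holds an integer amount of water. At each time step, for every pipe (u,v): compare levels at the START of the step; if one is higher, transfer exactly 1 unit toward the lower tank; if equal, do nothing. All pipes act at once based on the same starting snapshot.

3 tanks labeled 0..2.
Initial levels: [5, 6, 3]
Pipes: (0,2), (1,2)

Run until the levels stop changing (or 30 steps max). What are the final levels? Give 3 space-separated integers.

Step 1: flows [0->2,1->2] -> levels [4 5 5]
Step 2: flows [2->0,1=2] -> levels [5 5 4]
Step 3: flows [0->2,1->2] -> levels [4 4 6]
Step 4: flows [2->0,2->1] -> levels [5 5 4]
  -> period-2 cycle: step 4 state = step 2 state; never stabilizes
  -> state at step 30: (30-2) mod 2 = 0, same as step 2 -> [5 5 4]

Answer: 5 5 4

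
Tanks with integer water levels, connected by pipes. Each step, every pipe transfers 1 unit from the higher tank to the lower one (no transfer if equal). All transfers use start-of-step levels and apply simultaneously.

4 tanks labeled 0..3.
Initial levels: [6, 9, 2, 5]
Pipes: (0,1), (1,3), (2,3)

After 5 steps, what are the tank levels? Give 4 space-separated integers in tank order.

Answer: 5 7 6 4

Derivation:
Step 1: flows [1->0,1->3,3->2] -> levels [7 7 3 5]
Step 2: flows [0=1,1->3,3->2] -> levels [7 6 4 5]
Step 3: flows [0->1,1->3,3->2] -> levels [6 6 5 5]
Step 4: flows [0=1,1->3,2=3] -> levels [6 5 5 6]
Step 5: flows [0->1,3->1,3->2] -> levels [5 7 6 4]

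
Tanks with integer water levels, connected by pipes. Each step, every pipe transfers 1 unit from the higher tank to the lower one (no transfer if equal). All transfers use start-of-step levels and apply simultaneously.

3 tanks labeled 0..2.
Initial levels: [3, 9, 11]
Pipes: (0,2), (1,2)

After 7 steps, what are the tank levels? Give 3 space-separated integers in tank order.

Step 1: flows [2->0,2->1] -> levels [4 10 9]
Step 2: flows [2->0,1->2] -> levels [5 9 9]
Step 3: flows [2->0,1=2] -> levels [6 9 8]
Step 4: flows [2->0,1->2] -> levels [7 8 8]
Step 5: flows [2->0,1=2] -> levels [8 8 7]
Step 6: flows [0->2,1->2] -> levels [7 7 9]
Step 7: flows [2->0,2->1] -> levels [8 8 7]

Answer: 8 8 7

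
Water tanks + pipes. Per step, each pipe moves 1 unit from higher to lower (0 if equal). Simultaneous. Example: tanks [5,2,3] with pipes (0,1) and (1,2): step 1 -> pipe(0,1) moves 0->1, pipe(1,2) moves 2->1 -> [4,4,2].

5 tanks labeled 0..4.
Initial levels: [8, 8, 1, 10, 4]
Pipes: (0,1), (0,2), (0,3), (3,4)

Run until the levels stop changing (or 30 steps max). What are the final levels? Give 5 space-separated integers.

Step 1: flows [0=1,0->2,3->0,3->4] -> levels [8 8 2 8 5]
Step 2: flows [0=1,0->2,0=3,3->4] -> levels [7 8 3 7 6]
Step 3: flows [1->0,0->2,0=3,3->4] -> levels [7 7 4 6 7]
Step 4: flows [0=1,0->2,0->3,4->3] -> levels [5 7 5 8 6]
Step 5: flows [1->0,0=2,3->0,3->4] -> levels [7 6 5 6 7]
Step 6: flows [0->1,0->2,0->3,4->3] -> levels [4 7 6 8 6]
Step 7: flows [1->0,2->0,3->0,3->4] -> levels [7 6 5 6 7]
  -> period-2 cycle: step 7 state = step 5 state; never stabilizes
  -> state at step 30: (30-5) mod 2 = 1, same as step 6 -> [4 7 6 8 6]

Answer: 4 7 6 8 6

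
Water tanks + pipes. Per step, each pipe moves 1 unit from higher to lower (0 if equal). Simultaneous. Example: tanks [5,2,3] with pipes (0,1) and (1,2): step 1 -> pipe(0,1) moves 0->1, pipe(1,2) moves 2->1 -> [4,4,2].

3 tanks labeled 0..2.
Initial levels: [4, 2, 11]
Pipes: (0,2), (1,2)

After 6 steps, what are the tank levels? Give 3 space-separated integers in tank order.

Step 1: flows [2->0,2->1] -> levels [5 3 9]
Step 2: flows [2->0,2->1] -> levels [6 4 7]
Step 3: flows [2->0,2->1] -> levels [7 5 5]
Step 4: flows [0->2,1=2] -> levels [6 5 6]
Step 5: flows [0=2,2->1] -> levels [6 6 5]
Step 6: flows [0->2,1->2] -> levels [5 5 7]

Answer: 5 5 7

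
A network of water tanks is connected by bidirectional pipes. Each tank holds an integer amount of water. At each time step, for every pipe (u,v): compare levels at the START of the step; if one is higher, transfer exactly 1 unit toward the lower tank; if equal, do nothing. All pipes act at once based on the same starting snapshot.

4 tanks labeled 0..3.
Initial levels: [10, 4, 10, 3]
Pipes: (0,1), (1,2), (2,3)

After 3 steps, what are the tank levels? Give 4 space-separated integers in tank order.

Step 1: flows [0->1,2->1,2->3] -> levels [9 6 8 4]
Step 2: flows [0->1,2->1,2->3] -> levels [8 8 6 5]
Step 3: flows [0=1,1->2,2->3] -> levels [8 7 6 6]

Answer: 8 7 6 6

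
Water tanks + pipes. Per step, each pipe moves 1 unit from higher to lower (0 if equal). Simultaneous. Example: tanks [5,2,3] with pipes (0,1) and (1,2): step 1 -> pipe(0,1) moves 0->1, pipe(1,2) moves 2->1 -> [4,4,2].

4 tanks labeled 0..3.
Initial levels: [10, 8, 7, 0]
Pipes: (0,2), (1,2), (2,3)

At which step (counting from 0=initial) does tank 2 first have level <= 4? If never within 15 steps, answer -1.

Answer: 7

Derivation:
Step 1: flows [0->2,1->2,2->3] -> levels [9 7 8 1]
Step 2: flows [0->2,2->1,2->3] -> levels [8 8 7 2]
Step 3: flows [0->2,1->2,2->3] -> levels [7 7 8 3]
Step 4: flows [2->0,2->1,2->3] -> levels [8 8 5 4]
Step 5: flows [0->2,1->2,2->3] -> levels [7 7 6 5]
Step 6: flows [0->2,1->2,2->3] -> levels [6 6 7 6]
Step 7: flows [2->0,2->1,2->3] -> levels [7 7 4 7]
Tank 2 first reaches <=4 at step 7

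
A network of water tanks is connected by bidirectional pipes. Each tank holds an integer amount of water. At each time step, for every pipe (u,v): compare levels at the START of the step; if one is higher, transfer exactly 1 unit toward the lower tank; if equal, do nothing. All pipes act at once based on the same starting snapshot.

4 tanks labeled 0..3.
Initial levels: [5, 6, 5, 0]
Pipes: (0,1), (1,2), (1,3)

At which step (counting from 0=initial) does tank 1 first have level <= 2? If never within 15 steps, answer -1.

Answer: 4

Derivation:
Step 1: flows [1->0,1->2,1->3] -> levels [6 3 6 1]
Step 2: flows [0->1,2->1,1->3] -> levels [5 4 5 2]
Step 3: flows [0->1,2->1,1->3] -> levels [4 5 4 3]
Step 4: flows [1->0,1->2,1->3] -> levels [5 2 5 4]
Tank 1 first reaches <=2 at step 4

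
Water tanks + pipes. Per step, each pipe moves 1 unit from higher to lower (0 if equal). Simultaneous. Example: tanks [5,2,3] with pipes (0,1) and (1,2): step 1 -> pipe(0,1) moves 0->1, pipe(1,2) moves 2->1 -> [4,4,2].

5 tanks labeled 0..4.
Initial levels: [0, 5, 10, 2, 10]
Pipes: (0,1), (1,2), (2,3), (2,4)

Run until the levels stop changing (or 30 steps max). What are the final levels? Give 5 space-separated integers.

Answer: 4 6 4 6 7

Derivation:
Step 1: flows [1->0,2->1,2->3,2=4] -> levels [1 5 8 3 10]
Step 2: flows [1->0,2->1,2->3,4->2] -> levels [2 5 7 4 9]
Step 3: flows [1->0,2->1,2->3,4->2] -> levels [3 5 6 5 8]
Step 4: flows [1->0,2->1,2->3,4->2] -> levels [4 5 5 6 7]
Step 5: flows [1->0,1=2,3->2,4->2] -> levels [5 4 7 5 6]
Step 6: flows [0->1,2->1,2->3,2->4] -> levels [4 6 4 6 7]
Step 7: flows [1->0,1->2,3->2,4->2] -> levels [5 4 7 5 6]
  -> period-2 cycle: step 7 state = step 5 state; never stabilizes
  -> state at step 30: (30-5) mod 2 = 1, same as step 6 -> [4 6 4 6 7]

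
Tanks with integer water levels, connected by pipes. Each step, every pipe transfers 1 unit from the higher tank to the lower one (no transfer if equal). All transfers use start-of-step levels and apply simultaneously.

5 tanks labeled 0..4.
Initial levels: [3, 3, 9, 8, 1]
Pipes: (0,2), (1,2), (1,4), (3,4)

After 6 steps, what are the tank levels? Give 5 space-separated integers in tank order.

Step 1: flows [2->0,2->1,1->4,3->4] -> levels [4 3 7 7 3]
Step 2: flows [2->0,2->1,1=4,3->4] -> levels [5 4 5 6 4]
Step 3: flows [0=2,2->1,1=4,3->4] -> levels [5 5 4 5 5]
Step 4: flows [0->2,1->2,1=4,3=4] -> levels [4 4 6 5 5]
Step 5: flows [2->0,2->1,4->1,3=4] -> levels [5 6 4 5 4]
Step 6: flows [0->2,1->2,1->4,3->4] -> levels [4 4 6 4 6]

Answer: 4 4 6 4 6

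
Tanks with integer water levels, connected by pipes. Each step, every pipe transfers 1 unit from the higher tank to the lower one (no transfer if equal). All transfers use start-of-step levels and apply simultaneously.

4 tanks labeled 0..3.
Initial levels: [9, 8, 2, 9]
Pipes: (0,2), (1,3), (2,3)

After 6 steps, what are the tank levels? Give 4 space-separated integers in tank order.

Answer: 7 7 6 8

Derivation:
Step 1: flows [0->2,3->1,3->2] -> levels [8 9 4 7]
Step 2: flows [0->2,1->3,3->2] -> levels [7 8 6 7]
Step 3: flows [0->2,1->3,3->2] -> levels [6 7 8 7]
Step 4: flows [2->0,1=3,2->3] -> levels [7 7 6 8]
Step 5: flows [0->2,3->1,3->2] -> levels [6 8 8 6]
Step 6: flows [2->0,1->3,2->3] -> levels [7 7 6 8]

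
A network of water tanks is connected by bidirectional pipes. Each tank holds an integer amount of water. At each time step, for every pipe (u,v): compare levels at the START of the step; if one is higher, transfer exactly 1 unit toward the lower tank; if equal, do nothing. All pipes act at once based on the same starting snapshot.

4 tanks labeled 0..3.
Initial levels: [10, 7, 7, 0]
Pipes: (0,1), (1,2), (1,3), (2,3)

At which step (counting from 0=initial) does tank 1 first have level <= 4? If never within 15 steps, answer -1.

Step 1: flows [0->1,1=2,1->3,2->3] -> levels [9 7 6 2]
Step 2: flows [0->1,1->2,1->3,2->3] -> levels [8 6 6 4]
Step 3: flows [0->1,1=2,1->3,2->3] -> levels [7 6 5 6]
Step 4: flows [0->1,1->2,1=3,3->2] -> levels [6 6 7 5]
Step 5: flows [0=1,2->1,1->3,2->3] -> levels [6 6 5 7]
Step 6: flows [0=1,1->2,3->1,3->2] -> levels [6 6 7 5]
  -> period-2 cycle (repeats step 4); tank 1 never drops to <=4
Tank 1 never reaches <=4 within 15 steps

Answer: -1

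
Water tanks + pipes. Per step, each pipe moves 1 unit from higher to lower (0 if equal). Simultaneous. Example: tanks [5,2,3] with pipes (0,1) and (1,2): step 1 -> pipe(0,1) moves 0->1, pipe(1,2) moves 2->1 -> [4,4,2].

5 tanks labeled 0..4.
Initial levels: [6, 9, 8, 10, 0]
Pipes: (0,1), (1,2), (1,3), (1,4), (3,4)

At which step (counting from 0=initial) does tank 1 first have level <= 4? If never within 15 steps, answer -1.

Step 1: flows [1->0,1->2,3->1,1->4,3->4] -> levels [7 7 9 8 2]
Step 2: flows [0=1,2->1,3->1,1->4,3->4] -> levels [7 8 8 6 4]
Step 3: flows [1->0,1=2,1->3,1->4,3->4] -> levels [8 5 8 6 6]
Step 4: flows [0->1,2->1,3->1,4->1,3=4] -> levels [7 9 7 5 5]
Step 5: flows [1->0,1->2,1->3,1->4,3=4] -> levels [8 5 8 6 6]
  -> period-2 cycle (repeats step 3); tank 1 never drops to <=4
Tank 1 never reaches <=4 within 15 steps

Answer: -1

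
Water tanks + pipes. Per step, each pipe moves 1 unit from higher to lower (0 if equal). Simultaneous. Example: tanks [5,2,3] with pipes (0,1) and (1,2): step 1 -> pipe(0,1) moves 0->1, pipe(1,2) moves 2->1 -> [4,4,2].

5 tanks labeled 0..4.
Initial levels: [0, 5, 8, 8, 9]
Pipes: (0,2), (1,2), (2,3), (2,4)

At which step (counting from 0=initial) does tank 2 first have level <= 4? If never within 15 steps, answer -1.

Step 1: flows [2->0,2->1,2=3,4->2] -> levels [1 6 7 8 8]
Step 2: flows [2->0,2->1,3->2,4->2] -> levels [2 7 7 7 7]
Step 3: flows [2->0,1=2,2=3,2=4] -> levels [3 7 6 7 7]
Step 4: flows [2->0,1->2,3->2,4->2] -> levels [4 6 8 6 6]
Step 5: flows [2->0,2->1,2->3,2->4] -> levels [5 7 4 7 7]
Tank 2 first reaches <=4 at step 5

Answer: 5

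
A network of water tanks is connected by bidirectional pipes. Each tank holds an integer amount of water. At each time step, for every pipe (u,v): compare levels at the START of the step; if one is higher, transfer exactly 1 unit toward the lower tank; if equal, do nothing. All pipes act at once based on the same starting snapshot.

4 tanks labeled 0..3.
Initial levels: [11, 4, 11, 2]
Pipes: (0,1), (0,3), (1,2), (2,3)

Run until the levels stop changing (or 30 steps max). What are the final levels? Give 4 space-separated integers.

Step 1: flows [0->1,0->3,2->1,2->3] -> levels [9 6 9 4]
Step 2: flows [0->1,0->3,2->1,2->3] -> levels [7 8 7 6]
Step 3: flows [1->0,0->3,1->2,2->3] -> levels [7 6 7 8]
Step 4: flows [0->1,3->0,2->1,3->2] -> levels [7 8 7 6]
  -> period-2 cycle: step 4 state = step 2 state; never stabilizes
  -> state at step 30: (30-2) mod 2 = 0, same as step 2 -> [7 8 7 6]

Answer: 7 8 7 6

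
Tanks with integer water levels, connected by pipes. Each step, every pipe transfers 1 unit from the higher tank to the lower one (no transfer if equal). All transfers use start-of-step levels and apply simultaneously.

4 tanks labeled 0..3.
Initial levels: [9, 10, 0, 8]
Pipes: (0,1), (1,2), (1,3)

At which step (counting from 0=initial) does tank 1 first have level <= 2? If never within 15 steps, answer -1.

Step 1: flows [1->0,1->2,1->3] -> levels [10 7 1 9]
Step 2: flows [0->1,1->2,3->1] -> levels [9 8 2 8]
Step 3: flows [0->1,1->2,1=3] -> levels [8 8 3 8]
Step 4: flows [0=1,1->2,1=3] -> levels [8 7 4 8]
Step 5: flows [0->1,1->2,3->1] -> levels [7 8 5 7]
Step 6: flows [1->0,1->2,1->3] -> levels [8 5 6 8]
Step 7: flows [0->1,2->1,3->1] -> levels [7 8 5 7]
  -> period-2 cycle (repeats step 5); tank 1 never drops to <=2
Tank 1 never reaches <=2 within 15 steps

Answer: -1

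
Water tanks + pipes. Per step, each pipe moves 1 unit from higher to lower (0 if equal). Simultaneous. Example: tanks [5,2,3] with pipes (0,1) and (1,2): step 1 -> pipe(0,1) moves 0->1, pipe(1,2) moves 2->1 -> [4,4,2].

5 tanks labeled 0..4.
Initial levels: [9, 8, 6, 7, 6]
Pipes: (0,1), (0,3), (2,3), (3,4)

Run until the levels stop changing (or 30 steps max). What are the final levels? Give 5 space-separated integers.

Answer: 7 8 6 9 6

Derivation:
Step 1: flows [0->1,0->3,3->2,3->4] -> levels [7 9 7 6 7]
Step 2: flows [1->0,0->3,2->3,4->3] -> levels [7 8 6 9 6]
Step 3: flows [1->0,3->0,3->2,3->4] -> levels [9 7 7 6 7]
Step 4: flows [0->1,0->3,2->3,4->3] -> levels [7 8 6 9 6]
  -> period-2 cycle: step 4 state = step 2 state; never stabilizes
  -> state at step 30: (30-2) mod 2 = 0, same as step 2 -> [7 8 6 9 6]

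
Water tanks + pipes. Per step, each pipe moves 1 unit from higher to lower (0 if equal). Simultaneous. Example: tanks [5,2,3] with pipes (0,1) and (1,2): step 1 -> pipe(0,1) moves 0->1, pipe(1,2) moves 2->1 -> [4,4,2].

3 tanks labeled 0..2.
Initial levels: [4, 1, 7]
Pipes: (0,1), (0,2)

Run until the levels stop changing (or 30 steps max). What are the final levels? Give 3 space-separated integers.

Step 1: flows [0->1,2->0] -> levels [4 2 6]
Step 2: flows [0->1,2->0] -> levels [4 3 5]
Step 3: flows [0->1,2->0] -> levels [4 4 4]
Step 4: flows [0=1,0=2] -> levels [4 4 4]
  -> stable (no change)

Answer: 4 4 4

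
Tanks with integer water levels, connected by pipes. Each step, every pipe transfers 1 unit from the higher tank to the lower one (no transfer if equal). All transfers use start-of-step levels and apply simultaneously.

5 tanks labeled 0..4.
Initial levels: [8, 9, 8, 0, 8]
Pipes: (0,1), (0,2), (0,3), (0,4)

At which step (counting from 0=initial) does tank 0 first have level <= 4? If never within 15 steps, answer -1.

Answer: -1

Derivation:
Step 1: flows [1->0,0=2,0->3,0=4] -> levels [8 8 8 1 8]
Step 2: flows [0=1,0=2,0->3,0=4] -> levels [7 8 8 2 8]
Step 3: flows [1->0,2->0,0->3,4->0] -> levels [9 7 7 3 7]
Step 4: flows [0->1,0->2,0->3,0->4] -> levels [5 8 8 4 8]
Step 5: flows [1->0,2->0,0->3,4->0] -> levels [7 7 7 5 7]
Step 6: flows [0=1,0=2,0->3,0=4] -> levels [6 7 7 6 7]
Step 7: flows [1->0,2->0,0=3,4->0] -> levels [9 6 6 6 6]
Step 8: flows [0->1,0->2,0->3,0->4] -> levels [5 7 7 7 7]
Step 9: flows [1->0,2->0,3->0,4->0] -> levels [9 6 6 6 6]
  -> period-2 cycle (repeats step 7); tank 0 never drops to <=4
Tank 0 never reaches <=4 within 15 steps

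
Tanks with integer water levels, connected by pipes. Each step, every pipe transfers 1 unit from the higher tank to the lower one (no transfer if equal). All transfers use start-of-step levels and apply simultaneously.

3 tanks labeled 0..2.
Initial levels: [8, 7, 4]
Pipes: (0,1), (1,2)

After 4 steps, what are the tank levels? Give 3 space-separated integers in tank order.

Step 1: flows [0->1,1->2] -> levels [7 7 5]
Step 2: flows [0=1,1->2] -> levels [7 6 6]
Step 3: flows [0->1,1=2] -> levels [6 7 6]
Step 4: flows [1->0,1->2] -> levels [7 5 7]

Answer: 7 5 7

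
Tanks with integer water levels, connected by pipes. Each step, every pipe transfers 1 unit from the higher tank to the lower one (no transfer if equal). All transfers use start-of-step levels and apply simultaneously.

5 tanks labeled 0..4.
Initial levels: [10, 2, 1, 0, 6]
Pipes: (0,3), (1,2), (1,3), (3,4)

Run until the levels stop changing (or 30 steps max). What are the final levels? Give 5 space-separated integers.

Step 1: flows [0->3,1->2,1->3,4->3] -> levels [9 0 2 3 5]
Step 2: flows [0->3,2->1,3->1,4->3] -> levels [8 2 1 4 4]
Step 3: flows [0->3,1->2,3->1,3=4] -> levels [7 2 2 4 4]
Step 4: flows [0->3,1=2,3->1,3=4] -> levels [6 3 2 4 4]
Step 5: flows [0->3,1->2,3->1,3=4] -> levels [5 3 3 4 4]
Step 6: flows [0->3,1=2,3->1,3=4] -> levels [4 4 3 4 4]
Step 7: flows [0=3,1->2,1=3,3=4] -> levels [4 3 4 4 4]
Step 8: flows [0=3,2->1,3->1,3=4] -> levels [4 5 3 3 4]
Step 9: flows [0->3,1->2,1->3,4->3] -> levels [3 3 4 6 3]
Step 10: flows [3->0,2->1,3->1,3->4] -> levels [4 5 3 3 4]
  -> period-2 cycle: step 10 state = step 8 state; never stabilizes
  -> state at step 30: (30-8) mod 2 = 0, same as step 8 -> [4 5 3 3 4]

Answer: 4 5 3 3 4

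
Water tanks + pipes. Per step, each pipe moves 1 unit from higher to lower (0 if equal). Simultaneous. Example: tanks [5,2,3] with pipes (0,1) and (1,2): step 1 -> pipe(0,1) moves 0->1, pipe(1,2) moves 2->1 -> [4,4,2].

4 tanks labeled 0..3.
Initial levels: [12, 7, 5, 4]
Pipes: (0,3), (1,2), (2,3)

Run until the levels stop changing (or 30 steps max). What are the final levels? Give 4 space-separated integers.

Answer: 7 7 6 8

Derivation:
Step 1: flows [0->3,1->2,2->3] -> levels [11 6 5 6]
Step 2: flows [0->3,1->2,3->2] -> levels [10 5 7 6]
Step 3: flows [0->3,2->1,2->3] -> levels [9 6 5 8]
Step 4: flows [0->3,1->2,3->2] -> levels [8 5 7 8]
Step 5: flows [0=3,2->1,3->2] -> levels [8 6 7 7]
Step 6: flows [0->3,2->1,2=3] -> levels [7 7 6 8]
Step 7: flows [3->0,1->2,3->2] -> levels [8 6 8 6]
Step 8: flows [0->3,2->1,2->3] -> levels [7 7 6 8]
  -> period-2 cycle: step 8 state = step 6 state; never stabilizes
  -> state at step 30: (30-6) mod 2 = 0, same as step 6 -> [7 7 6 8]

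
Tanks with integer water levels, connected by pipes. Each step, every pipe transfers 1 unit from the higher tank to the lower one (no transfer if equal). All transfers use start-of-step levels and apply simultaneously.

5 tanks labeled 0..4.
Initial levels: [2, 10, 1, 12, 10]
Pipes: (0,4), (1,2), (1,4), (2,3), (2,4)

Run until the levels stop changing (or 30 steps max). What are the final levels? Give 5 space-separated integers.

Answer: 6 7 5 8 9

Derivation:
Step 1: flows [4->0,1->2,1=4,3->2,4->2] -> levels [3 9 4 11 8]
Step 2: flows [4->0,1->2,1->4,3->2,4->2] -> levels [4 7 7 10 7]
Step 3: flows [4->0,1=2,1=4,3->2,2=4] -> levels [5 7 8 9 6]
Step 4: flows [4->0,2->1,1->4,3->2,2->4] -> levels [6 7 7 8 7]
Step 5: flows [4->0,1=2,1=4,3->2,2=4] -> levels [7 7 8 7 6]
Step 6: flows [0->4,2->1,1->4,2->3,2->4] -> levels [6 7 5 8 9]
Step 7: flows [4->0,1->2,4->1,3->2,4->2] -> levels [7 7 8 7 6]
  -> period-2 cycle: step 7 state = step 5 state; never stabilizes
  -> state at step 30: (30-5) mod 2 = 1, same as step 6 -> [6 7 5 8 9]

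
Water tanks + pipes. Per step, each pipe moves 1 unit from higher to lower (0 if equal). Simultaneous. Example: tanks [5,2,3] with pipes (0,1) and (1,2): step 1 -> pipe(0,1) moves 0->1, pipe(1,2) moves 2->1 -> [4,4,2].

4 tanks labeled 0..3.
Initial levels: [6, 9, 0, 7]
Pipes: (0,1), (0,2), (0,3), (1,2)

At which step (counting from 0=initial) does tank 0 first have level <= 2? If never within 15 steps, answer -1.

Step 1: flows [1->0,0->2,3->0,1->2] -> levels [7 7 2 6]
Step 2: flows [0=1,0->2,0->3,1->2] -> levels [5 6 4 7]
Step 3: flows [1->0,0->2,3->0,1->2] -> levels [6 4 6 6]
Step 4: flows [0->1,0=2,0=3,2->1] -> levels [5 6 5 6]
Step 5: flows [1->0,0=2,3->0,1->2] -> levels [7 4 6 5]
Step 6: flows [0->1,0->2,0->3,2->1] -> levels [4 6 6 6]
Step 7: flows [1->0,2->0,3->0,1=2] -> levels [7 5 5 5]
Step 8: flows [0->1,0->2,0->3,1=2] -> levels [4 6 6 6]
  -> period-2 cycle (repeats step 6); tank 0 never drops to <=2
Tank 0 never reaches <=2 within 15 steps

Answer: -1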